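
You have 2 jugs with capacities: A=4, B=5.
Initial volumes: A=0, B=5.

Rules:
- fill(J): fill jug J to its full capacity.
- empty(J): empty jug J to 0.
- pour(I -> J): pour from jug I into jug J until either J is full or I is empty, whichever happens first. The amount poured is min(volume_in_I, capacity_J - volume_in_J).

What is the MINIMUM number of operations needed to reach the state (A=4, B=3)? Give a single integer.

Answer: 8

Derivation:
BFS from (A=0, B=5). One shortest path:
  1. fill(A) -> (A=4 B=5)
  2. empty(B) -> (A=4 B=0)
  3. pour(A -> B) -> (A=0 B=4)
  4. fill(A) -> (A=4 B=4)
  5. pour(A -> B) -> (A=3 B=5)
  6. empty(B) -> (A=3 B=0)
  7. pour(A -> B) -> (A=0 B=3)
  8. fill(A) -> (A=4 B=3)
Reached target in 8 moves.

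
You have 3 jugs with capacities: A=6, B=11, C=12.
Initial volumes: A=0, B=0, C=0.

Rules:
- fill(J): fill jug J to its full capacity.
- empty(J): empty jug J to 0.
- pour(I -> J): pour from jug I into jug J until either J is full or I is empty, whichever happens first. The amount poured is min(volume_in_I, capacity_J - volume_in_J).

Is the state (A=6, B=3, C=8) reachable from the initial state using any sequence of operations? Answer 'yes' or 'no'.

Answer: yes

Derivation:
BFS from (A=0, B=0, C=0):
  1. fill(B) -> (A=0 B=11 C=0)
  2. pour(B -> A) -> (A=6 B=5 C=0)
  3. empty(A) -> (A=0 B=5 C=0)
  4. pour(B -> A) -> (A=5 B=0 C=0)
  5. fill(B) -> (A=5 B=11 C=0)
  6. pour(B -> C) -> (A=5 B=0 C=11)
  7. pour(A -> C) -> (A=4 B=0 C=12)
  8. pour(C -> B) -> (A=4 B=11 C=1)
  9. empty(B) -> (A=4 B=0 C=1)
  10. pour(C -> B) -> (A=4 B=1 C=0)
  11. fill(C) -> (A=4 B=1 C=12)
  12. pour(C -> B) -> (A=4 B=11 C=2)
  13. pour(B -> A) -> (A=6 B=9 C=2)
  14. pour(A -> C) -> (A=0 B=9 C=8)
  15. pour(B -> A) -> (A=6 B=3 C=8)
Target reached → yes.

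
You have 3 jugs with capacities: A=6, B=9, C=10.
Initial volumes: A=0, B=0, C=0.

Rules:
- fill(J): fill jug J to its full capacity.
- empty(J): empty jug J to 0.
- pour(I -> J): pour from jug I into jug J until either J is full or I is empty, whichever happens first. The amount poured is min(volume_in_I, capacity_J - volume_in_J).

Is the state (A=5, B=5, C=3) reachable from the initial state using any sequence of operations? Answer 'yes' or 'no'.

BFS explored all 410 reachable states.
Reachable set includes: (0,0,0), (0,0,1), (0,0,2), (0,0,3), (0,0,4), (0,0,5), (0,0,6), (0,0,7), (0,0,8), (0,0,9), (0,0,10), (0,1,0) ...
Target (A=5, B=5, C=3) not in reachable set → no.

Answer: no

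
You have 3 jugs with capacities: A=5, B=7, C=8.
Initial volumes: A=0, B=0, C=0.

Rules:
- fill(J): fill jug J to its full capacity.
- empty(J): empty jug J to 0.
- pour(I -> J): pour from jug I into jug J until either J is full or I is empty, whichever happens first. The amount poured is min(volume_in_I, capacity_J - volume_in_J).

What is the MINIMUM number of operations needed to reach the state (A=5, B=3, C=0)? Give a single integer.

BFS from (A=0, B=0, C=0). One shortest path:
  1. fill(C) -> (A=0 B=0 C=8)
  2. pour(C -> A) -> (A=5 B=0 C=3)
  3. pour(C -> B) -> (A=5 B=3 C=0)
Reached target in 3 moves.

Answer: 3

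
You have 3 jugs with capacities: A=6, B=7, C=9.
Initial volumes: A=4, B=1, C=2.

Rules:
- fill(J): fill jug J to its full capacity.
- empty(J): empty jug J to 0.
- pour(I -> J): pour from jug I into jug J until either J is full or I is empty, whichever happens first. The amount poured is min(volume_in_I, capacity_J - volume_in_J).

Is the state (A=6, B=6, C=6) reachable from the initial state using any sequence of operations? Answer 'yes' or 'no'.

Answer: yes

Derivation:
BFS from (A=4, B=1, C=2):
  1. empty(B) -> (A=4 B=0 C=2)
  2. pour(A -> C) -> (A=0 B=0 C=6)
  3. fill(A) -> (A=6 B=0 C=6)
  4. pour(A -> B) -> (A=0 B=6 C=6)
  5. fill(A) -> (A=6 B=6 C=6)
Target reached → yes.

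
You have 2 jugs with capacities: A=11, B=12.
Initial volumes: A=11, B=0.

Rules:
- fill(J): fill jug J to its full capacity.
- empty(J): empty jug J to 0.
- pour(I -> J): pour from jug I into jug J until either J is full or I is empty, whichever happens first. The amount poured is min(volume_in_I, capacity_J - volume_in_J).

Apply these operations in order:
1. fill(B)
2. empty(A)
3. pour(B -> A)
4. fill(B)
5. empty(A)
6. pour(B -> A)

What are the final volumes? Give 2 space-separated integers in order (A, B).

Step 1: fill(B) -> (A=11 B=12)
Step 2: empty(A) -> (A=0 B=12)
Step 3: pour(B -> A) -> (A=11 B=1)
Step 4: fill(B) -> (A=11 B=12)
Step 5: empty(A) -> (A=0 B=12)
Step 6: pour(B -> A) -> (A=11 B=1)

Answer: 11 1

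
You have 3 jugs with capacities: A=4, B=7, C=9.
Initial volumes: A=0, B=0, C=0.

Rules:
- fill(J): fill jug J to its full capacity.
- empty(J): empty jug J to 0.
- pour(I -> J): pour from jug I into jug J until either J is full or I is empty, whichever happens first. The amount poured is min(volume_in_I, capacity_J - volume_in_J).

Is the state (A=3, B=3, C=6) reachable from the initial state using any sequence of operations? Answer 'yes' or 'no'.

Answer: no

Derivation:
BFS explored all 256 reachable states.
Reachable set includes: (0,0,0), (0,0,1), (0,0,2), (0,0,3), (0,0,4), (0,0,5), (0,0,6), (0,0,7), (0,0,8), (0,0,9), (0,1,0), (0,1,1) ...
Target (A=3, B=3, C=6) not in reachable set → no.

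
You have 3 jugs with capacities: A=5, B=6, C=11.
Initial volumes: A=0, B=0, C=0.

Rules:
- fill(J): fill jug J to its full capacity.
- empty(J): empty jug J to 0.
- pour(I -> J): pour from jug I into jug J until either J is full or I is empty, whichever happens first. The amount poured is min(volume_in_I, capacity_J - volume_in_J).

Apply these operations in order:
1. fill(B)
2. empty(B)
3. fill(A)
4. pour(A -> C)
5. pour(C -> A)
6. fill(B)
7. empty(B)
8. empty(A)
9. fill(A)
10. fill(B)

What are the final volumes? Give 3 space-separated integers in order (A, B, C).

Step 1: fill(B) -> (A=0 B=6 C=0)
Step 2: empty(B) -> (A=0 B=0 C=0)
Step 3: fill(A) -> (A=5 B=0 C=0)
Step 4: pour(A -> C) -> (A=0 B=0 C=5)
Step 5: pour(C -> A) -> (A=5 B=0 C=0)
Step 6: fill(B) -> (A=5 B=6 C=0)
Step 7: empty(B) -> (A=5 B=0 C=0)
Step 8: empty(A) -> (A=0 B=0 C=0)
Step 9: fill(A) -> (A=5 B=0 C=0)
Step 10: fill(B) -> (A=5 B=6 C=0)

Answer: 5 6 0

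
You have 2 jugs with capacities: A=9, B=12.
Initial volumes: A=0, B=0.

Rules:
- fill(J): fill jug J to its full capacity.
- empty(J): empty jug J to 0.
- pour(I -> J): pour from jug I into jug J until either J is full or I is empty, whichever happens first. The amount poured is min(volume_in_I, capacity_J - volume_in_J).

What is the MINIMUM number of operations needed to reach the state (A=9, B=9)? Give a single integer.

BFS from (A=0, B=0). One shortest path:
  1. fill(A) -> (A=9 B=0)
  2. pour(A -> B) -> (A=0 B=9)
  3. fill(A) -> (A=9 B=9)
Reached target in 3 moves.

Answer: 3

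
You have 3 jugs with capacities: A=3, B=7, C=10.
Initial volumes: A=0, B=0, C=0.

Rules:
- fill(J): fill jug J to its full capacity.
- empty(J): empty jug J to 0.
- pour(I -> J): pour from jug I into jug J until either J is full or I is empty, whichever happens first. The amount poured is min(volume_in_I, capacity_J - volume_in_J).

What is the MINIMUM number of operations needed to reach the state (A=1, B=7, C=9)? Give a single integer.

Answer: 8

Derivation:
BFS from (A=0, B=0, C=0). One shortest path:
  1. fill(C) -> (A=0 B=0 C=10)
  2. pour(C -> B) -> (A=0 B=7 C=3)
  3. pour(B -> A) -> (A=3 B=4 C=3)
  4. pour(A -> C) -> (A=0 B=4 C=6)
  5. pour(B -> A) -> (A=3 B=1 C=6)
  6. pour(A -> C) -> (A=0 B=1 C=9)
  7. pour(B -> A) -> (A=1 B=0 C=9)
  8. fill(B) -> (A=1 B=7 C=9)
Reached target in 8 moves.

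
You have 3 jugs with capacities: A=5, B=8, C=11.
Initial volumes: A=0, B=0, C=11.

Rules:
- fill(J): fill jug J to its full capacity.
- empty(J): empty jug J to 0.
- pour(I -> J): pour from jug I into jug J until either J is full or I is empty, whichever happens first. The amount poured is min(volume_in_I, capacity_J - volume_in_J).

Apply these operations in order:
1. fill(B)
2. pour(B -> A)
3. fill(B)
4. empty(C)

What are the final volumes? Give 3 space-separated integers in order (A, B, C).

Answer: 5 8 0

Derivation:
Step 1: fill(B) -> (A=0 B=8 C=11)
Step 2: pour(B -> A) -> (A=5 B=3 C=11)
Step 3: fill(B) -> (A=5 B=8 C=11)
Step 4: empty(C) -> (A=5 B=8 C=0)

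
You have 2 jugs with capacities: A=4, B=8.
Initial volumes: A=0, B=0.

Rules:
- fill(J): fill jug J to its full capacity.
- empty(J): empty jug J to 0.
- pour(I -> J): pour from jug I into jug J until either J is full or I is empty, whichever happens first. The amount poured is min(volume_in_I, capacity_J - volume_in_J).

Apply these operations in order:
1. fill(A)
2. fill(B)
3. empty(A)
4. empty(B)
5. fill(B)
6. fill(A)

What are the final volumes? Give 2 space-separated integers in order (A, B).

Answer: 4 8

Derivation:
Step 1: fill(A) -> (A=4 B=0)
Step 2: fill(B) -> (A=4 B=8)
Step 3: empty(A) -> (A=0 B=8)
Step 4: empty(B) -> (A=0 B=0)
Step 5: fill(B) -> (A=0 B=8)
Step 6: fill(A) -> (A=4 B=8)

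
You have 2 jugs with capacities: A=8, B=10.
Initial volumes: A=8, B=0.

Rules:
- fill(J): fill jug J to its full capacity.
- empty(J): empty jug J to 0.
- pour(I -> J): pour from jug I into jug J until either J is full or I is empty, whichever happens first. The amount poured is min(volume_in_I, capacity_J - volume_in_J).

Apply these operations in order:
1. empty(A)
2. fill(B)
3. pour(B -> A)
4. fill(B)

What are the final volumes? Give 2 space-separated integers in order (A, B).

Answer: 8 10

Derivation:
Step 1: empty(A) -> (A=0 B=0)
Step 2: fill(B) -> (A=0 B=10)
Step 3: pour(B -> A) -> (A=8 B=2)
Step 4: fill(B) -> (A=8 B=10)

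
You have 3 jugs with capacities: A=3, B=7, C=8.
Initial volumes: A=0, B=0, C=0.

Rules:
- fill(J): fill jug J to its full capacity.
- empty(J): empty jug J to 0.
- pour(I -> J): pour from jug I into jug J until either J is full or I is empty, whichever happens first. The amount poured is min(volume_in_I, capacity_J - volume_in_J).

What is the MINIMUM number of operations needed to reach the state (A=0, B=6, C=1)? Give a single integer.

Answer: 6

Derivation:
BFS from (A=0, B=0, C=0). One shortest path:
  1. fill(B) -> (A=0 B=7 C=0)
  2. pour(B -> A) -> (A=3 B=4 C=0)
  3. pour(B -> C) -> (A=3 B=0 C=4)
  4. pour(A -> B) -> (A=0 B=3 C=4)
  5. pour(C -> A) -> (A=3 B=3 C=1)
  6. pour(A -> B) -> (A=0 B=6 C=1)
Reached target in 6 moves.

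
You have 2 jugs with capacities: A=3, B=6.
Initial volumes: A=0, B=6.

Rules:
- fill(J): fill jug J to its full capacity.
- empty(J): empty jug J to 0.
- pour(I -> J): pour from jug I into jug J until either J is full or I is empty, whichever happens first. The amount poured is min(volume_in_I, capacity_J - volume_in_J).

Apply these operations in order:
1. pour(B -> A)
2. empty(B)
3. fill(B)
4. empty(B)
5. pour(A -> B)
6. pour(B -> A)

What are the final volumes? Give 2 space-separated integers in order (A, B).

Answer: 3 0

Derivation:
Step 1: pour(B -> A) -> (A=3 B=3)
Step 2: empty(B) -> (A=3 B=0)
Step 3: fill(B) -> (A=3 B=6)
Step 4: empty(B) -> (A=3 B=0)
Step 5: pour(A -> B) -> (A=0 B=3)
Step 6: pour(B -> A) -> (A=3 B=0)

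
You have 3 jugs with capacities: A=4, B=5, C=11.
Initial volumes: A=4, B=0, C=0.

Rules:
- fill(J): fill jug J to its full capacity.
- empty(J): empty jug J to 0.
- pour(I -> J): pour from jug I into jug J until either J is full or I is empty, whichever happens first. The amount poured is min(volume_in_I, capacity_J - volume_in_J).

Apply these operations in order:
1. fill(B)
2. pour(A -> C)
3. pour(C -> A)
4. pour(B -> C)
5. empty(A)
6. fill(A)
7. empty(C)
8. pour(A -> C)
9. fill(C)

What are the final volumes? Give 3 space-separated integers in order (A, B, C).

Step 1: fill(B) -> (A=4 B=5 C=0)
Step 2: pour(A -> C) -> (A=0 B=5 C=4)
Step 3: pour(C -> A) -> (A=4 B=5 C=0)
Step 4: pour(B -> C) -> (A=4 B=0 C=5)
Step 5: empty(A) -> (A=0 B=0 C=5)
Step 6: fill(A) -> (A=4 B=0 C=5)
Step 7: empty(C) -> (A=4 B=0 C=0)
Step 8: pour(A -> C) -> (A=0 B=0 C=4)
Step 9: fill(C) -> (A=0 B=0 C=11)

Answer: 0 0 11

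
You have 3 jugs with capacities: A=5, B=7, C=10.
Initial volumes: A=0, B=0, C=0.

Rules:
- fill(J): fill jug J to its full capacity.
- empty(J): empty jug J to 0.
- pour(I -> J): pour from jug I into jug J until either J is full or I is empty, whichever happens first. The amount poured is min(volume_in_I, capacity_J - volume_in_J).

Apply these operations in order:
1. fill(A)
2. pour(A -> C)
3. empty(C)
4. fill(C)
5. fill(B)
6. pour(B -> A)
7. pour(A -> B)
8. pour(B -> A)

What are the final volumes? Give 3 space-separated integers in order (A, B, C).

Step 1: fill(A) -> (A=5 B=0 C=0)
Step 2: pour(A -> C) -> (A=0 B=0 C=5)
Step 3: empty(C) -> (A=0 B=0 C=0)
Step 4: fill(C) -> (A=0 B=0 C=10)
Step 5: fill(B) -> (A=0 B=7 C=10)
Step 6: pour(B -> A) -> (A=5 B=2 C=10)
Step 7: pour(A -> B) -> (A=0 B=7 C=10)
Step 8: pour(B -> A) -> (A=5 B=2 C=10)

Answer: 5 2 10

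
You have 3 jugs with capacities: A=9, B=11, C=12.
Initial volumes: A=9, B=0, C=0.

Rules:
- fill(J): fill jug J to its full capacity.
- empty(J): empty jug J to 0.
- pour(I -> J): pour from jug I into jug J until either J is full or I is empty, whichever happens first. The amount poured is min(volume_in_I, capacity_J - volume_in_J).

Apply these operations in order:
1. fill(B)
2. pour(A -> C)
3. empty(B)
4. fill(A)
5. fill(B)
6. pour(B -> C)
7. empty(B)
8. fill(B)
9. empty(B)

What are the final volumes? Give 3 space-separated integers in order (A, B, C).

Answer: 9 0 12

Derivation:
Step 1: fill(B) -> (A=9 B=11 C=0)
Step 2: pour(A -> C) -> (A=0 B=11 C=9)
Step 3: empty(B) -> (A=0 B=0 C=9)
Step 4: fill(A) -> (A=9 B=0 C=9)
Step 5: fill(B) -> (A=9 B=11 C=9)
Step 6: pour(B -> C) -> (A=9 B=8 C=12)
Step 7: empty(B) -> (A=9 B=0 C=12)
Step 8: fill(B) -> (A=9 B=11 C=12)
Step 9: empty(B) -> (A=9 B=0 C=12)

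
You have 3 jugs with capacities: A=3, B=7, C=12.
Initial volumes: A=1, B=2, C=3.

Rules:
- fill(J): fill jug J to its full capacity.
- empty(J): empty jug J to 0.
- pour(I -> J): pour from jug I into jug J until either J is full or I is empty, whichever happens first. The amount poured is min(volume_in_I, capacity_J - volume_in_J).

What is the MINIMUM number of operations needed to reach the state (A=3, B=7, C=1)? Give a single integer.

Answer: 2

Derivation:
BFS from (A=1, B=2, C=3). One shortest path:
  1. fill(B) -> (A=1 B=7 C=3)
  2. pour(C -> A) -> (A=3 B=7 C=1)
Reached target in 2 moves.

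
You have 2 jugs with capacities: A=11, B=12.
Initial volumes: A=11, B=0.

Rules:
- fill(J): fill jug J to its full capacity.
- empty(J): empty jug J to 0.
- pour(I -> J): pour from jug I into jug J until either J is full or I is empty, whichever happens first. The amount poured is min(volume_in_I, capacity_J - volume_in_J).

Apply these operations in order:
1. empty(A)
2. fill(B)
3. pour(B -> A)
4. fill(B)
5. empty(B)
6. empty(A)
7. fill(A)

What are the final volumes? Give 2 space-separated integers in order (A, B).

Step 1: empty(A) -> (A=0 B=0)
Step 2: fill(B) -> (A=0 B=12)
Step 3: pour(B -> A) -> (A=11 B=1)
Step 4: fill(B) -> (A=11 B=12)
Step 5: empty(B) -> (A=11 B=0)
Step 6: empty(A) -> (A=0 B=0)
Step 7: fill(A) -> (A=11 B=0)

Answer: 11 0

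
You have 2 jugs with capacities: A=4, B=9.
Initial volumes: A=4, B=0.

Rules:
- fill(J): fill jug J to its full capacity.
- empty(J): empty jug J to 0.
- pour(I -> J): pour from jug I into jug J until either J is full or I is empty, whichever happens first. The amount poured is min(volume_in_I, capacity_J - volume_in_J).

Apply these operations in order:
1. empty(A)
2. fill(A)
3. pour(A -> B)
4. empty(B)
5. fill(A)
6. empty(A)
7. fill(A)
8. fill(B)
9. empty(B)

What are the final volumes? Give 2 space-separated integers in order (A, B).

Answer: 4 0

Derivation:
Step 1: empty(A) -> (A=0 B=0)
Step 2: fill(A) -> (A=4 B=0)
Step 3: pour(A -> B) -> (A=0 B=4)
Step 4: empty(B) -> (A=0 B=0)
Step 5: fill(A) -> (A=4 B=0)
Step 6: empty(A) -> (A=0 B=0)
Step 7: fill(A) -> (A=4 B=0)
Step 8: fill(B) -> (A=4 B=9)
Step 9: empty(B) -> (A=4 B=0)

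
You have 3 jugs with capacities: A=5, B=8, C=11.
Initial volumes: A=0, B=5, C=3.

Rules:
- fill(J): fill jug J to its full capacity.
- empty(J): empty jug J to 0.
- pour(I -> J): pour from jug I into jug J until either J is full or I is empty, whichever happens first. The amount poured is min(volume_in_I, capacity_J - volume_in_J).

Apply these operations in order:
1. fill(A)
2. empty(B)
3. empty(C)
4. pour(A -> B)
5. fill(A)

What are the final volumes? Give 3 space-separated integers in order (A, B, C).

Step 1: fill(A) -> (A=5 B=5 C=3)
Step 2: empty(B) -> (A=5 B=0 C=3)
Step 3: empty(C) -> (A=5 B=0 C=0)
Step 4: pour(A -> B) -> (A=0 B=5 C=0)
Step 5: fill(A) -> (A=5 B=5 C=0)

Answer: 5 5 0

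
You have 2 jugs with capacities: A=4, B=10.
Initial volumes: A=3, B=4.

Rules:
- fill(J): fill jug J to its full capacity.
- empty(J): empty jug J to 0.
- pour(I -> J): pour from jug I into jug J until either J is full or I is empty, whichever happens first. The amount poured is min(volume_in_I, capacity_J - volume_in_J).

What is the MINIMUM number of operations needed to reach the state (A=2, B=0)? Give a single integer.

Answer: 5

Derivation:
BFS from (A=3, B=4). One shortest path:
  1. fill(A) -> (A=4 B=4)
  2. pour(A -> B) -> (A=0 B=8)
  3. fill(A) -> (A=4 B=8)
  4. pour(A -> B) -> (A=2 B=10)
  5. empty(B) -> (A=2 B=0)
Reached target in 5 moves.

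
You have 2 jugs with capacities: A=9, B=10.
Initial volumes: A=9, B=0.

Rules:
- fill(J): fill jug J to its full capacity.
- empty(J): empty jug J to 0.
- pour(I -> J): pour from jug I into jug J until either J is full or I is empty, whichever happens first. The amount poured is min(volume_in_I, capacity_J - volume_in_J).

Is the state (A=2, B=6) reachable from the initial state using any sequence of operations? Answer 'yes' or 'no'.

Answer: no

Derivation:
BFS explored all 38 reachable states.
Reachable set includes: (0,0), (0,1), (0,2), (0,3), (0,4), (0,5), (0,6), (0,7), (0,8), (0,9), (0,10), (1,0) ...
Target (A=2, B=6) not in reachable set → no.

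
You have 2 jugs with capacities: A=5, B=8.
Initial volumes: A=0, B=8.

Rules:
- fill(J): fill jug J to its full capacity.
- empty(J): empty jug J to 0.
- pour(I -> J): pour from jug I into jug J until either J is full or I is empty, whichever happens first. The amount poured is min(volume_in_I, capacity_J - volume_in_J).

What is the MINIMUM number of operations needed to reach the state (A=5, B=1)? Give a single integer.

Answer: 7

Derivation:
BFS from (A=0, B=8). One shortest path:
  1. pour(B -> A) -> (A=5 B=3)
  2. empty(A) -> (A=0 B=3)
  3. pour(B -> A) -> (A=3 B=0)
  4. fill(B) -> (A=3 B=8)
  5. pour(B -> A) -> (A=5 B=6)
  6. empty(A) -> (A=0 B=6)
  7. pour(B -> A) -> (A=5 B=1)
Reached target in 7 moves.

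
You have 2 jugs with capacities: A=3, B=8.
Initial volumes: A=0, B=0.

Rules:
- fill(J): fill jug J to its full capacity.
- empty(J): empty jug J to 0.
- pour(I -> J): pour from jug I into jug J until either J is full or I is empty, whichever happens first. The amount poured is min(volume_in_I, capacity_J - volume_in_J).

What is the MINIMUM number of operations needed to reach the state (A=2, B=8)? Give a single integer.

Answer: 7

Derivation:
BFS from (A=0, B=0). One shortest path:
  1. fill(B) -> (A=0 B=8)
  2. pour(B -> A) -> (A=3 B=5)
  3. empty(A) -> (A=0 B=5)
  4. pour(B -> A) -> (A=3 B=2)
  5. empty(A) -> (A=0 B=2)
  6. pour(B -> A) -> (A=2 B=0)
  7. fill(B) -> (A=2 B=8)
Reached target in 7 moves.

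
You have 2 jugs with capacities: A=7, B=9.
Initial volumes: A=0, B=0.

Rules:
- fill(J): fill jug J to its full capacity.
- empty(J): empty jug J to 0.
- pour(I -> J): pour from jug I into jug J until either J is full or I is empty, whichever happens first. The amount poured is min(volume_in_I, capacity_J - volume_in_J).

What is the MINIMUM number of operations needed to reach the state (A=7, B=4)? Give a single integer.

BFS from (A=0, B=0). One shortest path:
  1. fill(B) -> (A=0 B=9)
  2. pour(B -> A) -> (A=7 B=2)
  3. empty(A) -> (A=0 B=2)
  4. pour(B -> A) -> (A=2 B=0)
  5. fill(B) -> (A=2 B=9)
  6. pour(B -> A) -> (A=7 B=4)
Reached target in 6 moves.

Answer: 6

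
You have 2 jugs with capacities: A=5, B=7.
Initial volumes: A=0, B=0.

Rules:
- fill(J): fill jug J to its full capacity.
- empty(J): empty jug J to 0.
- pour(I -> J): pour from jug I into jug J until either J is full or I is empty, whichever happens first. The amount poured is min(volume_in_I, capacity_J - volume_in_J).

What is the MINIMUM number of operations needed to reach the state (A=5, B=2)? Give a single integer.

BFS from (A=0, B=0). One shortest path:
  1. fill(B) -> (A=0 B=7)
  2. pour(B -> A) -> (A=5 B=2)
Reached target in 2 moves.

Answer: 2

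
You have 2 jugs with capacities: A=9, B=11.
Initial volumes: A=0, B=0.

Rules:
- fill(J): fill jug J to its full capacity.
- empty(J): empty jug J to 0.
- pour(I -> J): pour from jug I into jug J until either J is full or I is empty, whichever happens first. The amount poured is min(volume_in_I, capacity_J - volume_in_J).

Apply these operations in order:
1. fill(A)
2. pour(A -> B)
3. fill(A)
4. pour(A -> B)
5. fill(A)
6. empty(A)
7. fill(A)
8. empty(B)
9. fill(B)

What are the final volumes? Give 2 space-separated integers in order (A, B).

Step 1: fill(A) -> (A=9 B=0)
Step 2: pour(A -> B) -> (A=0 B=9)
Step 3: fill(A) -> (A=9 B=9)
Step 4: pour(A -> B) -> (A=7 B=11)
Step 5: fill(A) -> (A=9 B=11)
Step 6: empty(A) -> (A=0 B=11)
Step 7: fill(A) -> (A=9 B=11)
Step 8: empty(B) -> (A=9 B=0)
Step 9: fill(B) -> (A=9 B=11)

Answer: 9 11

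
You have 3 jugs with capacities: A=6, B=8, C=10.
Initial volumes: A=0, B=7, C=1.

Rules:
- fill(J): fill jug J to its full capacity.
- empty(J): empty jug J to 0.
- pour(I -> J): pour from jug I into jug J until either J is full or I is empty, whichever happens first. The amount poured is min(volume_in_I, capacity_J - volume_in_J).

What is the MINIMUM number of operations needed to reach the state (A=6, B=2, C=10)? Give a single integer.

BFS from (A=0, B=7, C=1). One shortest path:
  1. fill(B) -> (A=0 B=8 C=1)
  2. fill(C) -> (A=0 B=8 C=10)
  3. pour(B -> A) -> (A=6 B=2 C=10)
Reached target in 3 moves.

Answer: 3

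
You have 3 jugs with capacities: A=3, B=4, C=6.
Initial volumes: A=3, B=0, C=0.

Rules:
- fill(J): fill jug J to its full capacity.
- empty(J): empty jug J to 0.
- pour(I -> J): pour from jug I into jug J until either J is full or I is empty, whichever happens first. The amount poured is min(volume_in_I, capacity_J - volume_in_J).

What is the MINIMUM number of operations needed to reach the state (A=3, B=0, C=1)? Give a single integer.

Answer: 4

Derivation:
BFS from (A=3, B=0, C=0). One shortest path:
  1. empty(A) -> (A=0 B=0 C=0)
  2. fill(B) -> (A=0 B=4 C=0)
  3. pour(B -> A) -> (A=3 B=1 C=0)
  4. pour(B -> C) -> (A=3 B=0 C=1)
Reached target in 4 moves.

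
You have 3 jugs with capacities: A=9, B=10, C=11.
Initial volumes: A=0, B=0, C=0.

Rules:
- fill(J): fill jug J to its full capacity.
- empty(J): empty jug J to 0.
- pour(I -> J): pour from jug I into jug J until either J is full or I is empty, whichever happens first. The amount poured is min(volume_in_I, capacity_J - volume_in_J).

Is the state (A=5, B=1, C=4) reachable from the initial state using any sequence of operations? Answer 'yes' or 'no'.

BFS explored all 600 reachable states.
Reachable set includes: (0,0,0), (0,0,1), (0,0,2), (0,0,3), (0,0,4), (0,0,5), (0,0,6), (0,0,7), (0,0,8), (0,0,9), (0,0,10), (0,0,11) ...
Target (A=5, B=1, C=4) not in reachable set → no.

Answer: no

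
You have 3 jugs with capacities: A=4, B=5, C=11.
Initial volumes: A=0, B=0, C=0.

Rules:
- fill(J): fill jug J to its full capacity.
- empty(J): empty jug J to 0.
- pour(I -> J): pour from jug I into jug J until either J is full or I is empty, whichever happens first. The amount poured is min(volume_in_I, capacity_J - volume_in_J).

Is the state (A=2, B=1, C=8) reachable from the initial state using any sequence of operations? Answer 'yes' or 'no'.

BFS explored all 240 reachable states.
Reachable set includes: (0,0,0), (0,0,1), (0,0,2), (0,0,3), (0,0,4), (0,0,5), (0,0,6), (0,0,7), (0,0,8), (0,0,9), (0,0,10), (0,0,11) ...
Target (A=2, B=1, C=8) not in reachable set → no.

Answer: no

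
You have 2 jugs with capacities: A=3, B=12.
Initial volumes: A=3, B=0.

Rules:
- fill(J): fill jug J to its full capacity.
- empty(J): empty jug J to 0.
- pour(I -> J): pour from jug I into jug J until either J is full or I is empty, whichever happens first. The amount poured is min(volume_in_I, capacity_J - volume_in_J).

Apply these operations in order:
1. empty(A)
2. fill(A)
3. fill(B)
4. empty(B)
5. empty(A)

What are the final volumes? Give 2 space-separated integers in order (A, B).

Answer: 0 0

Derivation:
Step 1: empty(A) -> (A=0 B=0)
Step 2: fill(A) -> (A=3 B=0)
Step 3: fill(B) -> (A=3 B=12)
Step 4: empty(B) -> (A=3 B=0)
Step 5: empty(A) -> (A=0 B=0)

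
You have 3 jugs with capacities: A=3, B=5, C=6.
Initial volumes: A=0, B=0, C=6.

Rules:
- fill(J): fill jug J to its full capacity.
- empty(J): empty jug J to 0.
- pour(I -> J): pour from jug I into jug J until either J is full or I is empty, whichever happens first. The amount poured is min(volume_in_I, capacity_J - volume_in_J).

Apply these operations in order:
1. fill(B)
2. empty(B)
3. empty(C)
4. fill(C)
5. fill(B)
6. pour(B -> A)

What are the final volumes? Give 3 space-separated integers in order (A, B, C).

Answer: 3 2 6

Derivation:
Step 1: fill(B) -> (A=0 B=5 C=6)
Step 2: empty(B) -> (A=0 B=0 C=6)
Step 3: empty(C) -> (A=0 B=0 C=0)
Step 4: fill(C) -> (A=0 B=0 C=6)
Step 5: fill(B) -> (A=0 B=5 C=6)
Step 6: pour(B -> A) -> (A=3 B=2 C=6)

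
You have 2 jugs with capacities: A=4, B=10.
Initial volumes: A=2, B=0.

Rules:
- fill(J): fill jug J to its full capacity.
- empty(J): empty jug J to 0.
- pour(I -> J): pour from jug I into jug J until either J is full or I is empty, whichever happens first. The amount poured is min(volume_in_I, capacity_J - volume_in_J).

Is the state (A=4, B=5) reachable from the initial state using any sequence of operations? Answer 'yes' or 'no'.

BFS explored all 14 reachable states.
Reachable set includes: (0,0), (0,2), (0,4), (0,6), (0,8), (0,10), (2,0), (2,10), (4,0), (4,2), (4,4), (4,6) ...
Target (A=4, B=5) not in reachable set → no.

Answer: no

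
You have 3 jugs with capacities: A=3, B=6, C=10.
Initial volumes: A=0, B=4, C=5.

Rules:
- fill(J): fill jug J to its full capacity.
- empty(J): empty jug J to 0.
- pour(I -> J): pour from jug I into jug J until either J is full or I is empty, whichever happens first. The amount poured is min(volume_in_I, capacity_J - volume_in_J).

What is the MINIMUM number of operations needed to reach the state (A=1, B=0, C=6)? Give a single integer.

Answer: 4

Derivation:
BFS from (A=0, B=4, C=5). One shortest path:
  1. fill(A) -> (A=3 B=4 C=5)
  2. empty(C) -> (A=3 B=4 C=0)
  3. pour(A -> B) -> (A=1 B=6 C=0)
  4. pour(B -> C) -> (A=1 B=0 C=6)
Reached target in 4 moves.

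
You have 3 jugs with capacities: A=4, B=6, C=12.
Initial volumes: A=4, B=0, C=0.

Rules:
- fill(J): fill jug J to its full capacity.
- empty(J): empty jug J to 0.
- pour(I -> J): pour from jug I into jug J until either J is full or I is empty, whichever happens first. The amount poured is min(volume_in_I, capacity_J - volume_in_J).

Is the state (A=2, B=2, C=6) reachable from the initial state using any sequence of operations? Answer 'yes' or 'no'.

Answer: no

Derivation:
BFS explored all 74 reachable states.
Reachable set includes: (0,0,0), (0,0,2), (0,0,4), (0,0,6), (0,0,8), (0,0,10), (0,0,12), (0,2,0), (0,2,2), (0,2,4), (0,2,6), (0,2,8) ...
Target (A=2, B=2, C=6) not in reachable set → no.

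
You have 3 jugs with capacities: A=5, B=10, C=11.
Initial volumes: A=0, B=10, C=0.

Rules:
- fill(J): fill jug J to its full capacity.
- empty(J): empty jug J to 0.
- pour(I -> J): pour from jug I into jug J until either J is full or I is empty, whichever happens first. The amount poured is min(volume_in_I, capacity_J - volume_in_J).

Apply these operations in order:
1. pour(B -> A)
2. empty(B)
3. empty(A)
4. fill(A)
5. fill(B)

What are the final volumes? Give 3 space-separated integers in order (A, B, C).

Answer: 5 10 0

Derivation:
Step 1: pour(B -> A) -> (A=5 B=5 C=0)
Step 2: empty(B) -> (A=5 B=0 C=0)
Step 3: empty(A) -> (A=0 B=0 C=0)
Step 4: fill(A) -> (A=5 B=0 C=0)
Step 5: fill(B) -> (A=5 B=10 C=0)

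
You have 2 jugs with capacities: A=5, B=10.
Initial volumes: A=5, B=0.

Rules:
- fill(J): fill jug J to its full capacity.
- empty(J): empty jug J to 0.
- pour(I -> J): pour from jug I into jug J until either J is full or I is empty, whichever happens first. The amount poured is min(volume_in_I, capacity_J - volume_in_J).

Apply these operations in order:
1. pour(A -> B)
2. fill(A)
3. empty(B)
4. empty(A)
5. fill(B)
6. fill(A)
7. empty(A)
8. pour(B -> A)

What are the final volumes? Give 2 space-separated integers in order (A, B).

Step 1: pour(A -> B) -> (A=0 B=5)
Step 2: fill(A) -> (A=5 B=5)
Step 3: empty(B) -> (A=5 B=0)
Step 4: empty(A) -> (A=0 B=0)
Step 5: fill(B) -> (A=0 B=10)
Step 6: fill(A) -> (A=5 B=10)
Step 7: empty(A) -> (A=0 B=10)
Step 8: pour(B -> A) -> (A=5 B=5)

Answer: 5 5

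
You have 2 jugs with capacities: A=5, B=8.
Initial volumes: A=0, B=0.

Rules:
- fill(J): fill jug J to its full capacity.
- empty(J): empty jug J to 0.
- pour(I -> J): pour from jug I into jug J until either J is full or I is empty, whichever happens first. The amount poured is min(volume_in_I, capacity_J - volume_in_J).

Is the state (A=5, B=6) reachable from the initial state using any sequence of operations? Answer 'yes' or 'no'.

BFS from (A=0, B=0):
  1. fill(B) -> (A=0 B=8)
  2. pour(B -> A) -> (A=5 B=3)
  3. empty(A) -> (A=0 B=3)
  4. pour(B -> A) -> (A=3 B=0)
  5. fill(B) -> (A=3 B=8)
  6. pour(B -> A) -> (A=5 B=6)
Target reached → yes.

Answer: yes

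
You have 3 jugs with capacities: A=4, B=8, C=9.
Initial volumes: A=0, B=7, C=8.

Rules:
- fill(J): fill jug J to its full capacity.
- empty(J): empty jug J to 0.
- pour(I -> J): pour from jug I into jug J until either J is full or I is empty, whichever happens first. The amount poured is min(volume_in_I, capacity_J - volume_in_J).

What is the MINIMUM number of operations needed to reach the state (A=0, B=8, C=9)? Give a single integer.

BFS from (A=0, B=7, C=8). One shortest path:
  1. fill(B) -> (A=0 B=8 C=8)
  2. fill(C) -> (A=0 B=8 C=9)
Reached target in 2 moves.

Answer: 2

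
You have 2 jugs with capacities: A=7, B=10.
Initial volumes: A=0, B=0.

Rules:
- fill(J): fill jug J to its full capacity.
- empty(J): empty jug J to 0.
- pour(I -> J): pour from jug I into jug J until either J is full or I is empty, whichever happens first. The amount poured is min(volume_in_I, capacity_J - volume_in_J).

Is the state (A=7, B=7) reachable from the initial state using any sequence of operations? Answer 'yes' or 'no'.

BFS from (A=0, B=0):
  1. fill(A) -> (A=7 B=0)
  2. pour(A -> B) -> (A=0 B=7)
  3. fill(A) -> (A=7 B=7)
Target reached → yes.

Answer: yes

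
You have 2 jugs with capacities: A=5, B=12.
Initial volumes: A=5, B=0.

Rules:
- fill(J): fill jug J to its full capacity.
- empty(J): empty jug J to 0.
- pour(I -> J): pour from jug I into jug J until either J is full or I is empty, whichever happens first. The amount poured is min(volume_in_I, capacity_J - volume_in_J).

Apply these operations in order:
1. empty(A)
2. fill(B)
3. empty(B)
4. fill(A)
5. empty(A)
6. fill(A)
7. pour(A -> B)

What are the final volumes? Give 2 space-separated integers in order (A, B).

Answer: 0 5

Derivation:
Step 1: empty(A) -> (A=0 B=0)
Step 2: fill(B) -> (A=0 B=12)
Step 3: empty(B) -> (A=0 B=0)
Step 4: fill(A) -> (A=5 B=0)
Step 5: empty(A) -> (A=0 B=0)
Step 6: fill(A) -> (A=5 B=0)
Step 7: pour(A -> B) -> (A=0 B=5)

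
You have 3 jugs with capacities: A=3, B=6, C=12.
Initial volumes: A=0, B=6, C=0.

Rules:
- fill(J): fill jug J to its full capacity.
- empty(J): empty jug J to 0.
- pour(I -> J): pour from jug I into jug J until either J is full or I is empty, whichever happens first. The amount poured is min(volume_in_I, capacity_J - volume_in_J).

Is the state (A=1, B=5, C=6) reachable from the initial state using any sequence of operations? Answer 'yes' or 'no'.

BFS explored all 30 reachable states.
Reachable set includes: (0,0,0), (0,0,3), (0,0,6), (0,0,9), (0,0,12), (0,3,0), (0,3,3), (0,3,6), (0,3,9), (0,3,12), (0,6,0), (0,6,3) ...
Target (A=1, B=5, C=6) not in reachable set → no.

Answer: no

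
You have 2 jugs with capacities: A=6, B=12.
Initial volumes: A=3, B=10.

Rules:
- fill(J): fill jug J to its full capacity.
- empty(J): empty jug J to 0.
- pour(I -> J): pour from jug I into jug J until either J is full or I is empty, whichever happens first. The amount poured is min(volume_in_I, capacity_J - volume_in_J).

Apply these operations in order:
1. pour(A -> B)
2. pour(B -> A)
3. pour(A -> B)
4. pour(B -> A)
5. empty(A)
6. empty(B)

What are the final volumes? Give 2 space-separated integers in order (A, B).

Answer: 0 0

Derivation:
Step 1: pour(A -> B) -> (A=1 B=12)
Step 2: pour(B -> A) -> (A=6 B=7)
Step 3: pour(A -> B) -> (A=1 B=12)
Step 4: pour(B -> A) -> (A=6 B=7)
Step 5: empty(A) -> (A=0 B=7)
Step 6: empty(B) -> (A=0 B=0)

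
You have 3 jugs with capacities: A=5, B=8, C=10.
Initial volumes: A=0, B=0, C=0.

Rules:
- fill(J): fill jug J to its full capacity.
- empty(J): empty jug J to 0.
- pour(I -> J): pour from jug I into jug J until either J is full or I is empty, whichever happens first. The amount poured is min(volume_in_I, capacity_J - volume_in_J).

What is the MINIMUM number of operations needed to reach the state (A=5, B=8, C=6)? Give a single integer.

BFS from (A=0, B=0, C=0). One shortest path:
  1. fill(A) -> (A=5 B=0 C=0)
  2. fill(B) -> (A=5 B=8 C=0)
  3. pour(B -> C) -> (A=5 B=0 C=8)
  4. fill(B) -> (A=5 B=8 C=8)
  5. pour(B -> C) -> (A=5 B=6 C=10)
  6. empty(C) -> (A=5 B=6 C=0)
  7. pour(B -> C) -> (A=5 B=0 C=6)
  8. fill(B) -> (A=5 B=8 C=6)
Reached target in 8 moves.

Answer: 8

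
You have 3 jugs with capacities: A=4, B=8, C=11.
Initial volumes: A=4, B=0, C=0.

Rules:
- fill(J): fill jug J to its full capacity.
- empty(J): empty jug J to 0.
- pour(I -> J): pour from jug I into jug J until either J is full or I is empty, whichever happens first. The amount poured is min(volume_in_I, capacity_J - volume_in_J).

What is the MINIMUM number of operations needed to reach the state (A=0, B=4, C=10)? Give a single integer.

BFS from (A=4, B=0, C=0). One shortest path:
  1. empty(A) -> (A=0 B=0 C=0)
  2. fill(C) -> (A=0 B=0 C=11)
  3. pour(C -> A) -> (A=4 B=0 C=7)
  4. pour(C -> B) -> (A=4 B=7 C=0)
  5. fill(C) -> (A=4 B=7 C=11)
  6. pour(C -> B) -> (A=4 B=8 C=10)
  7. empty(B) -> (A=4 B=0 C=10)
  8. pour(A -> B) -> (A=0 B=4 C=10)
Reached target in 8 moves.

Answer: 8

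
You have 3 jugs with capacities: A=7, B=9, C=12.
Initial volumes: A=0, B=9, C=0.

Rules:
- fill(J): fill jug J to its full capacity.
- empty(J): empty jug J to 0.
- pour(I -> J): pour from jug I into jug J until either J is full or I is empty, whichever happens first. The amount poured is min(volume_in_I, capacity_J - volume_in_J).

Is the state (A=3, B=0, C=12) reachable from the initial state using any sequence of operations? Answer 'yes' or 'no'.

BFS from (A=0, B=9, C=0):
  1. empty(B) -> (A=0 B=0 C=0)
  2. fill(C) -> (A=0 B=0 C=12)
  3. pour(C -> B) -> (A=0 B=9 C=3)
  4. empty(B) -> (A=0 B=0 C=3)
  5. pour(C -> A) -> (A=3 B=0 C=0)
  6. fill(C) -> (A=3 B=0 C=12)
Target reached → yes.

Answer: yes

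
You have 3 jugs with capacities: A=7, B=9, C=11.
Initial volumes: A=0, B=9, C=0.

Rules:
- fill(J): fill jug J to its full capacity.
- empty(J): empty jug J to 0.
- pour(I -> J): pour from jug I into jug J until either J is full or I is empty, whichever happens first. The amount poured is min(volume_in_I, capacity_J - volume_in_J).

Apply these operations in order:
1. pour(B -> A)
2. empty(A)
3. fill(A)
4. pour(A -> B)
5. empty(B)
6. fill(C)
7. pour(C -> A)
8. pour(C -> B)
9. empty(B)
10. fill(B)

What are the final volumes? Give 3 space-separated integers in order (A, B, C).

Step 1: pour(B -> A) -> (A=7 B=2 C=0)
Step 2: empty(A) -> (A=0 B=2 C=0)
Step 3: fill(A) -> (A=7 B=2 C=0)
Step 4: pour(A -> B) -> (A=0 B=9 C=0)
Step 5: empty(B) -> (A=0 B=0 C=0)
Step 6: fill(C) -> (A=0 B=0 C=11)
Step 7: pour(C -> A) -> (A=7 B=0 C=4)
Step 8: pour(C -> B) -> (A=7 B=4 C=0)
Step 9: empty(B) -> (A=7 B=0 C=0)
Step 10: fill(B) -> (A=7 B=9 C=0)

Answer: 7 9 0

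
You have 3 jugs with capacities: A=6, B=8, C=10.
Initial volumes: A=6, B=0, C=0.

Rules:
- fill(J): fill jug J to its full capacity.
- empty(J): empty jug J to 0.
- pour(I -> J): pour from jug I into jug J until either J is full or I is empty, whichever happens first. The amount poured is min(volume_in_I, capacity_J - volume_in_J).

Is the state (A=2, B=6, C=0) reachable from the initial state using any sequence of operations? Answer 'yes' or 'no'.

Answer: yes

Derivation:
BFS from (A=6, B=0, C=0):
  1. fill(C) -> (A=6 B=0 C=10)
  2. pour(C -> B) -> (A=6 B=8 C=2)
  3. empty(B) -> (A=6 B=0 C=2)
  4. pour(A -> B) -> (A=0 B=6 C=2)
  5. pour(C -> A) -> (A=2 B=6 C=0)
Target reached → yes.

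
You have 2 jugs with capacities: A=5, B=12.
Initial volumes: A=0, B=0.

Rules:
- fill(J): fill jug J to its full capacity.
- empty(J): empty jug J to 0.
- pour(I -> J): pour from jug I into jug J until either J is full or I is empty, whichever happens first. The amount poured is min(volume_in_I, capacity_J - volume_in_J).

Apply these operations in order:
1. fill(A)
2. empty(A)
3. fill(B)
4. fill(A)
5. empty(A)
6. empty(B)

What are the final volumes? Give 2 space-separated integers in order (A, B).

Step 1: fill(A) -> (A=5 B=0)
Step 2: empty(A) -> (A=0 B=0)
Step 3: fill(B) -> (A=0 B=12)
Step 4: fill(A) -> (A=5 B=12)
Step 5: empty(A) -> (A=0 B=12)
Step 6: empty(B) -> (A=0 B=0)

Answer: 0 0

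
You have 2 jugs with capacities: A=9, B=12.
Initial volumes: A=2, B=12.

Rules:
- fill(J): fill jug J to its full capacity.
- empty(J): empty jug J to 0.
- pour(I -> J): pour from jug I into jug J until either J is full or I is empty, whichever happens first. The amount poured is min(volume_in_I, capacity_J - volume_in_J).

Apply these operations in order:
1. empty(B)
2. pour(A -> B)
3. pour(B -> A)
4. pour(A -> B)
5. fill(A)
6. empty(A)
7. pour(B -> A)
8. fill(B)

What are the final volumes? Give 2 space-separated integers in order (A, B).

Step 1: empty(B) -> (A=2 B=0)
Step 2: pour(A -> B) -> (A=0 B=2)
Step 3: pour(B -> A) -> (A=2 B=0)
Step 4: pour(A -> B) -> (A=0 B=2)
Step 5: fill(A) -> (A=9 B=2)
Step 6: empty(A) -> (A=0 B=2)
Step 7: pour(B -> A) -> (A=2 B=0)
Step 8: fill(B) -> (A=2 B=12)

Answer: 2 12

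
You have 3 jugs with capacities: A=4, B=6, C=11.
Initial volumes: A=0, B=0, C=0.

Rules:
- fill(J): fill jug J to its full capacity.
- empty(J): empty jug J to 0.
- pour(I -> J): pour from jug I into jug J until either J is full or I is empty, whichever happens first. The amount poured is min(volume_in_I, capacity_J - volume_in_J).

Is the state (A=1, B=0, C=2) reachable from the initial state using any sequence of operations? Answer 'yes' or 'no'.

BFS from (A=0, B=0, C=0):
  1. fill(C) -> (A=0 B=0 C=11)
  2. pour(C -> A) -> (A=4 B=0 C=7)
  3. empty(A) -> (A=0 B=0 C=7)
  4. pour(C -> B) -> (A=0 B=6 C=1)
  5. pour(B -> A) -> (A=4 B=2 C=1)
  6. empty(A) -> (A=0 B=2 C=1)
  7. pour(C -> A) -> (A=1 B=2 C=0)
  8. pour(B -> C) -> (A=1 B=0 C=2)
Target reached → yes.

Answer: yes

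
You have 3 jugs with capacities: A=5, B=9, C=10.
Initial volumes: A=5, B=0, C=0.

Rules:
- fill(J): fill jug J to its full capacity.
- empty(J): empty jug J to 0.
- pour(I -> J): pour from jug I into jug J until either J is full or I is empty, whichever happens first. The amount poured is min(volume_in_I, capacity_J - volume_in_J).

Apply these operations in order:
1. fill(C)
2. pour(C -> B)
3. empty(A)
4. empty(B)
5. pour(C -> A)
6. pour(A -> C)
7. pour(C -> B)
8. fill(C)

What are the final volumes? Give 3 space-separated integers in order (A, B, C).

Answer: 0 1 10

Derivation:
Step 1: fill(C) -> (A=5 B=0 C=10)
Step 2: pour(C -> B) -> (A=5 B=9 C=1)
Step 3: empty(A) -> (A=0 B=9 C=1)
Step 4: empty(B) -> (A=0 B=0 C=1)
Step 5: pour(C -> A) -> (A=1 B=0 C=0)
Step 6: pour(A -> C) -> (A=0 B=0 C=1)
Step 7: pour(C -> B) -> (A=0 B=1 C=0)
Step 8: fill(C) -> (A=0 B=1 C=10)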